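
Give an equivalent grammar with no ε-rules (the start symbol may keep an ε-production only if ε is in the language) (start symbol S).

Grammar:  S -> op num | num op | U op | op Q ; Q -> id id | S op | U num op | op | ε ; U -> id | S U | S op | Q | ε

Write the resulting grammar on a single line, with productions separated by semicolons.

S -> op num | num op | U op | op | op Q; Q -> id id | S op | U num op | num op | op; U -> id | S U | S | S op | Q

Nullable nonterminals: {Q, U}.
ε ∉ L(G), so no ε-production is kept.
Expand every rule over subsets of its nullable positions: S → U op gives U op | op. Q → U num op gives U num op | num op. U → S U gives S U | S.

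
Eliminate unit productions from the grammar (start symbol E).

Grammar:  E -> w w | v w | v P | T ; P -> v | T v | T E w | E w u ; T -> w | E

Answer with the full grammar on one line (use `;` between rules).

E -> w w | v w | v P | w; P -> v | T v | T E w | E w u; T -> w w | v w | v P | w

Unit pairs: E ⇒* {T}; T ⇒* {E}.
Replace each nonterminal's rules with the union of the non-unit rules of every nonterminal it unit-derives.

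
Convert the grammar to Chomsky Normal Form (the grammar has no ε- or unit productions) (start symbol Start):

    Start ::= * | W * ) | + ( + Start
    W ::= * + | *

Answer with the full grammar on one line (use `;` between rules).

Start ::= * | W Y1 | X3 Y2; W ::= X1 X3 | *; X1 ::= *; X2 ::= ); X3 ::= +; X4 ::= (; Y1 ::= X1 X2; Y2 ::= X4 Y3; Y3 ::= X3 Start

Introduce a nonterminal for each terminal appearing in a rule of length ≥ 2: X1 → *, X2 → ), X3 → +, X4 → (.
Binarize each right-hand side of length ≥ 3 by chaining fresh nonterminals (Y1, Y2, …): affected rules were Start → W X1 X2; Start → X3 X4 X3 Start.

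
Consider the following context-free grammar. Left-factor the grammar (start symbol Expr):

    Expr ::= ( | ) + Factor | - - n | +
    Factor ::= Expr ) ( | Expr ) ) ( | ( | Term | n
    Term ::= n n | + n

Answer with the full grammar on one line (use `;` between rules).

Expr ::= ( | ) + Factor | - - n | +; Factor ::= ( | Term | n | Expr ) Factor1; Term ::= n n | + n; Factor1 ::= ( | ) (

Factor has alternatives sharing prefix 'Expr )': factor to Factor → Expr ) Factor1 with Factor1 → ( | ) (.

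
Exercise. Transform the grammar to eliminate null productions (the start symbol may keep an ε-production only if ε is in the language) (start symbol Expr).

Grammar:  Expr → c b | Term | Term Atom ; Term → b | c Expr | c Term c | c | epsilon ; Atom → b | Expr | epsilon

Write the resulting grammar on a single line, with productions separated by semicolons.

The nullable symbols are {Atom, Expr, Term}.
ε ∈ L(G) since Expr is nullable, so keep Expr → ε.
For each production, add variants omitting each subset of nullable occurrences: Expr → Term Atom gives Term Atom | Atom. Term → c Expr gives c Expr | c. Term → c Term c gives c Term c | c c.

Expr → c b | Term | Term Atom | Atom | epsilon; Term → b | c Expr | c | c Term c | c c; Atom → b | Expr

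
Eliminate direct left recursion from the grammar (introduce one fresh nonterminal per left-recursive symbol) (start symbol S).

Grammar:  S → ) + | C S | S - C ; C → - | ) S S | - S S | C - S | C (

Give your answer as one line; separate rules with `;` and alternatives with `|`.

S → ) + S' | C S S'; C → - C' | ) S S C' | - S S C'; S' → - C S' | ε; C' → - S C' | ( C' | ε

Left recursion appears on S, C.
For S: α = {- C}, β = {) +, C S}. Rewrite as S → β S' and S' → α S' | ε.
For C: α = {- S, (}, β = {-, ) S S, - S S}. Rewrite as C → β C' and C' → α C' | ε.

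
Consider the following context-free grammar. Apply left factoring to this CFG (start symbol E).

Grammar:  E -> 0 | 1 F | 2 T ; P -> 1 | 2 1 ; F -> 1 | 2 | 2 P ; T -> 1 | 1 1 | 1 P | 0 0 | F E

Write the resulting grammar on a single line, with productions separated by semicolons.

F has alternatives sharing prefix '2': factor to F → 2 F' with F' → ε | P.
T has alternatives sharing prefix '1': factor to T → 1 T' with T' → ε | 1 | P.

E -> 0 | 1 F | 2 T; P -> 1 | 2 1; F -> 1 | 2 F'; T -> 0 0 | F E | 1 T'; F' -> epsilon | P; T' -> epsilon | 1 | P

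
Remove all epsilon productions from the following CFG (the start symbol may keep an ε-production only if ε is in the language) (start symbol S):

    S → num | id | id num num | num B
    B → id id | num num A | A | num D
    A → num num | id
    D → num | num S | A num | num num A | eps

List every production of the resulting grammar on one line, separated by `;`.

S → num | id | id num num | num B; B → id id | num num A | A | num D | num; A → num num | id; D → num | num S | A num | num num A

Nullable set = {D}.
ε ∉ L(G), so no ε-production is kept.
For each production, add variants omitting each subset of nullable occurrences: B → num D gives num D | num.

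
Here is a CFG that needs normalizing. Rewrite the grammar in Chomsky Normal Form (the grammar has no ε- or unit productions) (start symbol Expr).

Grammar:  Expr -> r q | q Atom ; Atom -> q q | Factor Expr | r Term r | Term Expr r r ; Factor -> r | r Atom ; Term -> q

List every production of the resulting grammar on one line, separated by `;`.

Expr -> X1 X2 | X2 Atom; Atom -> X2 X2 | Factor Expr | X1 Y1 | Term Y2; Factor -> r | X1 Atom; Term -> q; X1 -> r; X2 -> q; Y1 -> Term X1; Y2 -> Expr Y3; Y3 -> X1 X1

Introduce a nonterminal for each terminal appearing in a rule of length ≥ 2: X1 → r, X2 → q.
Binarize each right-hand side of length ≥ 3 by chaining fresh nonterminals (Y1, Y2, …): affected rules were Atom → X1 Term X1; Atom → Term Expr X1 X1.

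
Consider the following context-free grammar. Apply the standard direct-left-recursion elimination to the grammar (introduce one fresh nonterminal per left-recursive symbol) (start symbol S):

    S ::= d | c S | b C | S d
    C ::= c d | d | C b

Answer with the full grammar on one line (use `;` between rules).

Directly left-recursive nonterminals: S, C.
For S: α = {d}, β = {d, c S, b C}. Rewrite as S → β S' and S' → α S' | ε.
For C: α = {b}, β = {c d, d}. Rewrite as C → β C' and C' → α C' | ε.

S ::= d S' | c S S' | b C S'; C ::= c d C' | d C'; S' ::= d S' | ε; C' ::= b C' | ε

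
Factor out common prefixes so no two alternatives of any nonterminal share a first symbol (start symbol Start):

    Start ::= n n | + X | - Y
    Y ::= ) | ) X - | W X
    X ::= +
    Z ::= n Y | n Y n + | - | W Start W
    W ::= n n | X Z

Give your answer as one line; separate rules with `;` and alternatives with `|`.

Start ::= n n | + X | - Y; Y ::= W X | ) Y1; X ::= +; Z ::= - | W Start W | n Y Z1; W ::= n n | X Z; Y1 ::= ε | X -; Z1 ::= ε | n +

Y has alternatives sharing prefix ')': factor to Y → ) Y1 with Y1 → ε | X -.
Z has alternatives sharing prefix 'n Y': factor to Z → n Y Z1 with Z1 → ε | n +.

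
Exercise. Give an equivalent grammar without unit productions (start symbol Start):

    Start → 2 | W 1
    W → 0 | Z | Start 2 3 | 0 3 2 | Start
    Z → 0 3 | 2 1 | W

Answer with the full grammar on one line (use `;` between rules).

Start → 2 | W 1; W → 0 3 | 2 1 | 2 | W 1 | 0 | Start 2 3 | 0 3 2; Z → 0 3 | 2 1 | 2 | W 1 | 0 | Start 2 3 | 0 3 2

Unit pairs: W ⇒* {Start, Z}; Z ⇒* {Start, W}.
For every A with A ⇒* B via unit rules, add B's non-unit alternatives to A; then delete every rule of the form X → Y.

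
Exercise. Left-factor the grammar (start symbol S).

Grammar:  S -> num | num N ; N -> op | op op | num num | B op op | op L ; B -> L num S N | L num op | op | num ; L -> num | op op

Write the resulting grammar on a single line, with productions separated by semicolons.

S has alternatives sharing prefix 'num': factor to S → num S' with S' → ε | N.
N has alternatives sharing prefix 'op': factor to N → op N' with N' → ε | op | L.
B has alternatives sharing prefix 'L num': factor to B → L num B' with B' → S N | op.

S -> num S'; N -> num num | B op op | op N'; B -> op | num | L num B'; L -> num | op op; S' -> ε | N; N' -> ε | op | L; B' -> S N | op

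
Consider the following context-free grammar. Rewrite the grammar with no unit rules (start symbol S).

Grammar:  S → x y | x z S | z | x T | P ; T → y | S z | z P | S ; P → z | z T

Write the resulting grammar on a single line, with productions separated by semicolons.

S → x y | x z S | z | x T | z T; T → x y | x z S | z | x T | z T | y | S z | z P; P → z | z T

Unit pairs: S ⇒* {P}; T ⇒* {P, S}.
For every A with A ⇒* B via unit rules, add B's non-unit alternatives to A; then delete every rule of the form X → Y.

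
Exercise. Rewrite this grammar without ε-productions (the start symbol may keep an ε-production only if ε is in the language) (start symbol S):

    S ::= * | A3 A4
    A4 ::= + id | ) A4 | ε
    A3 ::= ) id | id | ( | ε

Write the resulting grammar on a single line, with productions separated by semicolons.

S ::= * | A3 A4 | A3 | A4 | ε; A4 ::= + id | ) A4 | ); A3 ::= ) id | id | (

Nullable nonterminals: {A3, A4, S}.
ε ∈ L(G) since S is nullable, so keep S → ε.
For each production, add variants omitting each subset of nullable occurrences: S → A3 A4 gives A3 A4 | A3 | A4. A4 → ) A4 gives ) A4 | ).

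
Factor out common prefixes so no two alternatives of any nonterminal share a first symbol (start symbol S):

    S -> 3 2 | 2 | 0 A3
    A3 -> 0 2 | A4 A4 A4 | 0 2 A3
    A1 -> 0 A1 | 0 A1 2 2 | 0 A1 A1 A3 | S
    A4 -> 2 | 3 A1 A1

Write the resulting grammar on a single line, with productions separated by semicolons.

A3 has alternatives sharing prefix '0 2': factor to A3 → 0 2 A3' with A3' → ε | A3.
A1 has alternatives sharing prefix '0 A1': factor to A1 → 0 A1 A1' with A1' → ε | 2 2 | A1 A3.

S -> 3 2 | 2 | 0 A3; A3 -> A4 A4 A4 | 0 2 A3'; A1 -> S | 0 A1 A1'; A4 -> 2 | 3 A1 A1; A3' -> epsilon | A3; A1' -> epsilon | 2 2 | A1 A3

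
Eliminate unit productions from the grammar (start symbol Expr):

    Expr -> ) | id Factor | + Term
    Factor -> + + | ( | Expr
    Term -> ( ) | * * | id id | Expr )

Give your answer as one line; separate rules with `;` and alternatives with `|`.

Expr -> ) | id Factor | + Term; Factor -> + + | ( | ) | id Factor | + Term; Term -> ( ) | * * | id id | Expr )

Unit pairs: Factor ⇒* {Expr}.
For each unit pair (A, B), copy every non-unit production of B to A, then drop all unit productions.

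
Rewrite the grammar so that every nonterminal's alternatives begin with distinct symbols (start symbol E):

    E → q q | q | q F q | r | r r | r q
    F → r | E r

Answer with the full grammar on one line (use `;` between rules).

E → q E' | r E''; F → r | E r; E' → q | ε | F q; E'' → ε | r | q

E has alternatives sharing prefix 'q': factor to E → q E' with E' → q | ε | F q.
E has alternatives sharing prefix 'r': factor to E → r E'' with E'' → ε | r | q.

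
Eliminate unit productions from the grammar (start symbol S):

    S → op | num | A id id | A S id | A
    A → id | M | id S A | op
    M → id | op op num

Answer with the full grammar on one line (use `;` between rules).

S → op | num | A id id | A S id | id | id S A | op op num; A → id | id S A | op | op op num; M → id | op op num

Unit pairs: A ⇒* {M}; S ⇒* {A, M}.
Replace each nonterminal's rules with the union of the non-unit rules of every nonterminal it unit-derives.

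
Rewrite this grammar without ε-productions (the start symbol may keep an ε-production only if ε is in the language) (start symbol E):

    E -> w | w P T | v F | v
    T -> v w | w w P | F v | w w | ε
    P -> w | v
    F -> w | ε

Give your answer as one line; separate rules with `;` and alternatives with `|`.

E -> w | w P T | w P | v F | v; T -> v w | w w P | F v | v | w w; P -> w | v; F -> w

The nullable symbols are {F, T}.
ε ∉ L(G), so no ε-production is kept.
Add the nullable-subset variants: E → w P T gives w P T | w P. E → v F gives v F | v. T → F v gives F v | v.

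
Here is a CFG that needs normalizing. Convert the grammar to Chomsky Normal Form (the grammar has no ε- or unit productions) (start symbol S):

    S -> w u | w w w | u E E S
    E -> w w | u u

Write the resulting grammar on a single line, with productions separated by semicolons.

S -> X1 X2 | X1 Y1 | X2 Y2; E -> X1 X1 | X2 X2; X1 -> w; X2 -> u; Y1 -> X1 X1; Y2 -> E Y3; Y3 -> E S

Introduce a nonterminal for each terminal appearing in a rule of length ≥ 2: X1 → w, X2 → u.
Binarize each right-hand side of length ≥ 3 by chaining fresh nonterminals (Y1, Y2, …): affected rules were S → X1 X1 X1; S → X2 E E S.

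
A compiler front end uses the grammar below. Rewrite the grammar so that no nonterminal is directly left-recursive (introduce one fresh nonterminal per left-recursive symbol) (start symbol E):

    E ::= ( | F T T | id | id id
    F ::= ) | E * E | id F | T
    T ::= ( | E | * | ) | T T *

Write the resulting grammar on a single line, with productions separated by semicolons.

T is directly left-recursive.
For T: α = {T *}, β = {(, E, *, )}. Rewrite as T → β T' and T' → α T' | ε.

E ::= ( | F T T | id | id id; F ::= ) | E * E | id F | T; T ::= ( T' | E T' | * T' | ) T'; T' ::= T * T' | ε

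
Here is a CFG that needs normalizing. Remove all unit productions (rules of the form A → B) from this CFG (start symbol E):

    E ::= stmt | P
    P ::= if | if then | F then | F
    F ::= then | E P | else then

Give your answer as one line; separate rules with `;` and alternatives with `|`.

Unit pairs: E ⇒* {F, P}; P ⇒* {F}.
For every A with A ⇒* B via unit rules, add B's non-unit alternatives to A; then delete every rule of the form X → Y.

E ::= stmt | if | if then | F then | then | E P | else then; P ::= then | E P | else then | if | if then | F then; F ::= then | E P | else then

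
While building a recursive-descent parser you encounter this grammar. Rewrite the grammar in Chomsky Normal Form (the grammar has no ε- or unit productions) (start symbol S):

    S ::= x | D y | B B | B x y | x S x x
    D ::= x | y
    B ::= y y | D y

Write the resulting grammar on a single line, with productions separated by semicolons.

S ::= x | D X1 | B B | B Y1 | X2 Y2; D ::= x | y; B ::= X1 X1 | D X1; X1 ::= y; X2 ::= x; Y1 ::= X2 X1; Y2 ::= S Y3; Y3 ::= X2 X2

Introduce a nonterminal for each terminal appearing in a rule of length ≥ 2: X1 → y, X2 → x.
Binarize each right-hand side of length ≥ 3 by chaining fresh nonterminals (Y1, Y2, …): affected rules were S → B X2 X1; S → X2 S X2 X2.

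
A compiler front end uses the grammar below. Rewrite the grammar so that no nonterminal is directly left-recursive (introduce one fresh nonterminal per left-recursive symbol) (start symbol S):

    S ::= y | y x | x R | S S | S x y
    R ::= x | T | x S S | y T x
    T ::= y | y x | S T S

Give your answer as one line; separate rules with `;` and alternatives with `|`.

Left recursion appears on S.
For S: α = {S, x y}, β = {y, y x, x R}. Rewrite as S → β S' and S' → α S' | ε.

S ::= y S' | y x S' | x R S'; R ::= x | T | x S S | y T x; T ::= y | y x | S T S; S' ::= S S' | x y S' | ε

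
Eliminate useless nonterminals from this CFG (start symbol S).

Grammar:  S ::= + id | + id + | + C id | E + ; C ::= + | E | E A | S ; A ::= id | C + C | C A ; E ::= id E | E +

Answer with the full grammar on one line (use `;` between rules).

Generating nonterminals: {A, C, S}.
Reachable from S after that: {C, S}.
Removed useless symbols: {A, E} and every production mentioning them.

S ::= + id | + id + | + C id; C ::= + | S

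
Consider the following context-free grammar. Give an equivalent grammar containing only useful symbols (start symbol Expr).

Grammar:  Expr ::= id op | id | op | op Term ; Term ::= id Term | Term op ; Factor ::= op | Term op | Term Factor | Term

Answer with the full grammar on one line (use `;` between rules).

Expr ::= id op | id | op

Generating nonterminals: {Expr, Factor}.
Reachable from Expr after that: {Expr}.
Removed useless symbols: {Factor, Term} and every production mentioning them.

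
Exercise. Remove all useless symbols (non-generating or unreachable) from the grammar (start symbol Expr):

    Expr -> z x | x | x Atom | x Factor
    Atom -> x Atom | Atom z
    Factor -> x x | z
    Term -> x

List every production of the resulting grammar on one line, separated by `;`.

Generating nonterminals: {Expr, Factor, Term}.
Reachable from Expr after that: {Expr, Factor}.
Removed useless symbols: {Atom, Term} and every production mentioning them.

Expr -> z x | x | x Factor; Factor -> x x | z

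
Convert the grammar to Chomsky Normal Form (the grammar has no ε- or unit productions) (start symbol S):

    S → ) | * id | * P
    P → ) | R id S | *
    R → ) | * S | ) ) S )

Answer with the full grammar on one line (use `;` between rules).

S → ) | X1 X2 | X1 P; P → ) | R Y1 | *; R → ) | X1 S | X3 Y2; X1 → *; X2 → id; X3 → ); Y1 → X2 S; Y2 → X3 Y3; Y3 → S X3

Introduce a nonterminal for each terminal appearing in a rule of length ≥ 2: X1 → *, X2 → id, X3 → ).
Binarize each right-hand side of length ≥ 3 by chaining fresh nonterminals (Y1, Y2, …): affected rules were P → R X2 S; R → X3 X3 S X3.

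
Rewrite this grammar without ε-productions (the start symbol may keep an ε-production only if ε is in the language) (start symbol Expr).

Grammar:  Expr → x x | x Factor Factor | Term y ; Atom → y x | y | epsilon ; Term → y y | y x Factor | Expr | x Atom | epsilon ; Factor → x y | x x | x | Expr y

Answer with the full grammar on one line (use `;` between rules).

Expr → x x | x Factor Factor | Term y | y; Atom → y x | y; Term → y y | y x Factor | Expr | x Atom | x; Factor → x y | x x | x | Expr y

The nullable symbols are {Atom, Term}.
ε ∉ L(G), so no ε-production is kept.
Add the nullable-subset variants: Expr → Term y gives Term y | y. Term → x Atom gives x Atom | x.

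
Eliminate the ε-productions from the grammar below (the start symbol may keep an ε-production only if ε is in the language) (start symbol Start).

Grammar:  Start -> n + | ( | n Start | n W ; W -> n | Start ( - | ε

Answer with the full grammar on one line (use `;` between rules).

Start -> n + | ( | n Start | n W | n; W -> n | Start ( -

Nullable set = {W}.
ε ∉ L(G), so no ε-production is kept.
For each production, add variants omitting each subset of nullable occurrences: Start → n W gives n W | n.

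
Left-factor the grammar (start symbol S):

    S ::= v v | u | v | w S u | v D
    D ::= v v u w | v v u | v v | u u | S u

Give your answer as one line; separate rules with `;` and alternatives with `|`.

S has alternatives sharing prefix 'v': factor to S → v S' with S' → v | ε | D.
D has alternatives sharing prefix 'v v': factor to D → v v D' with D' → u w | u | ε.
D' has alternatives sharing prefix 'u': factor to D' → u D'' with D'' → w | ε.

S ::= u | w S u | v S'; D ::= u u | S u | v v D'; S' ::= v | ε | D; D' ::= ε | u D''; D'' ::= w | ε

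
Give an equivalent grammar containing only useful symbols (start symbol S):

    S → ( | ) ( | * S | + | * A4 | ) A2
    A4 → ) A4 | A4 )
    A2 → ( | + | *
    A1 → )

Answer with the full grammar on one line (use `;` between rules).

S → ( | ) ( | * S | + | ) A2; A2 → ( | + | *

Generating nonterminals: {A1, A2, S}.
Reachable from S after that: {A2, S}.
Removed useless symbols: {A1, A4} and every production mentioning them.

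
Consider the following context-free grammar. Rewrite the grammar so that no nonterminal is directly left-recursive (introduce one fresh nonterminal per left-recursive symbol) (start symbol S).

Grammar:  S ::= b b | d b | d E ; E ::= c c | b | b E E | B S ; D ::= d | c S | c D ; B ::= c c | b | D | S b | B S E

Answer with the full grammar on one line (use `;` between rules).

Left recursion appears on B.
For B: α = {S E}, β = {c c, b, D, S b}. Rewrite as B → β B' and B' → α B' | ε.

S ::= b b | d b | d E; E ::= c c | b | b E E | B S; D ::= d | c S | c D; B ::= c c B' | b B' | D B' | S b B'; B' ::= S E B' | ε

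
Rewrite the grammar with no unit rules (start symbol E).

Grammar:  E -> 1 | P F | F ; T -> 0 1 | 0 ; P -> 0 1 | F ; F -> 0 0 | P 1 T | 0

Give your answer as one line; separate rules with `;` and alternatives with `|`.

E -> 1 | P F | 0 0 | P 1 T | 0; T -> 0 1 | 0; P -> 0 0 | P 1 T | 0 | 0 1; F -> 0 0 | P 1 T | 0

Unit pairs: E ⇒* {F}; P ⇒* {F}.
For each unit pair (A, B), copy every non-unit production of B to A, then drop all unit productions.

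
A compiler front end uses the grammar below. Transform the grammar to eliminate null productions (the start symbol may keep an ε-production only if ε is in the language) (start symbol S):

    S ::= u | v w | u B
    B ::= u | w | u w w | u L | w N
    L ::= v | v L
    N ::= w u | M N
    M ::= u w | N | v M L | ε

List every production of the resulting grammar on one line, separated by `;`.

S ::= u | v w | u B; B ::= u | w | u w w | u L | w N; L ::= v | v L; N ::= w u | M N; M ::= u w | N | v M L | v L

Nullable set = {M}.
ε ∉ L(G), so no ε-production is kept.
Expand every rule over subsets of its nullable positions: M → v M L gives v M L | v L.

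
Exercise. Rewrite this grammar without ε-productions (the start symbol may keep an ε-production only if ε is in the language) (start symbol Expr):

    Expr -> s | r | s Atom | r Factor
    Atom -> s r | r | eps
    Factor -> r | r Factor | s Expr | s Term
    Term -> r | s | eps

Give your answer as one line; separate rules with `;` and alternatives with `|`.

Nullable set = {Atom, Term}.
ε ∉ L(G), so no ε-production is kept.
Expand every rule over subsets of its nullable positions: Factor → s Term gives s Term | s.

Expr -> s | r | s Atom | r Factor; Atom -> s r | r; Factor -> r | r Factor | s Expr | s Term | s; Term -> r | s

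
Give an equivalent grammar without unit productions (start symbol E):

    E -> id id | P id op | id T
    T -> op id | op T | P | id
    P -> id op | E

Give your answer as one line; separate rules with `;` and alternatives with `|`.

Unit pairs: P ⇒* {E}; T ⇒* {E, P}.
For every A with A ⇒* B via unit rules, add B's non-unit alternatives to A; then delete every rule of the form X → Y.

E -> id id | P id op | id T; T -> id id | P id op | id T | id op | op id | op T | id; P -> id id | P id op | id T | id op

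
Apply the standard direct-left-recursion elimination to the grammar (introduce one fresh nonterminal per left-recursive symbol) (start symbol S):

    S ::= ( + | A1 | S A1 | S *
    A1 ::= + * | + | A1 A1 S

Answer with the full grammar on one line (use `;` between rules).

S ::= ( + S' | A1 S'; A1 ::= + * A1' | + A1'; S' ::= A1 S' | * S' | ε; A1' ::= A1 S A1' | ε

S, A1 are directly left-recursive.
For S: α = {A1, *}, β = {( +, A1}. Rewrite as S → β S' and S' → α S' | ε.
For A1: α = {A1 S}, β = {+ *, +}. Rewrite as A1 → β A1' and A1' → α A1' | ε.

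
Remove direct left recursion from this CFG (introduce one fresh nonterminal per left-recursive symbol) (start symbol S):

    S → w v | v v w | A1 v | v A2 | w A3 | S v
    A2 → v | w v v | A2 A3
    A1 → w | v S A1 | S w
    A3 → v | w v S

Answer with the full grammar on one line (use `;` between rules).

Directly left-recursive nonterminals: S, A2.
For S: α = {v}, β = {w v, v v w, A1 v, v A2, w A3}. Rewrite as S → β S' and S' → α S' | ε.
For A2: α = {A3}, β = {v, w v v}. Rewrite as A2 → β A2' and A2' → α A2' | ε.

S → w v S' | v v w S' | A1 v S' | v A2 S' | w A3 S'; A2 → v A2' | w v v A2'; A1 → w | v S A1 | S w; A3 → v | w v S; S' → v S' | ε; A2' → A3 A2' | ε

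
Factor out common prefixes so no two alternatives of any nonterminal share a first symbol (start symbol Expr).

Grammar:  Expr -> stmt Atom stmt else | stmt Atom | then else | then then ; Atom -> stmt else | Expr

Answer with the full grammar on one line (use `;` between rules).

Expr has alternatives sharing prefix 'stmt Atom': factor to Expr → stmt Atom Expr1 with Expr1 → stmt else | ε.
Expr has alternatives sharing prefix 'then': factor to Expr → then Expr2 with Expr2 → else | then.

Expr -> stmt Atom Expr1 | then Expr2; Atom -> stmt else | Expr; Expr1 -> stmt else | ε; Expr2 -> else | then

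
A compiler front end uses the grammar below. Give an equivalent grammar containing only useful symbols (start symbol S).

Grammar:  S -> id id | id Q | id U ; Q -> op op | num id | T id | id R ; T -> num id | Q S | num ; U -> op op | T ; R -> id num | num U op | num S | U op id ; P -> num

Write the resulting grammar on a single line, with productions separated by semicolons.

Generating nonterminals: {P, Q, R, S, T, U}.
Reachable from S after that: {Q, R, S, T, U}.
Removed useless symbols: {P} and every production mentioning them.

S -> id id | id Q | id U; Q -> op op | num id | T id | id R; T -> num id | Q S | num; U -> op op | T; R -> id num | num U op | num S | U op id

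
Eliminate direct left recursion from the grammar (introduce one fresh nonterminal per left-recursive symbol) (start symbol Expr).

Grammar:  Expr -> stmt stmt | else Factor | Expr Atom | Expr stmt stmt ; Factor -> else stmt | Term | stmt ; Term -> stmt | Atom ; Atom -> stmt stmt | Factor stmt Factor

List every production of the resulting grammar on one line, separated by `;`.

Expr is directly left-recursive.
For Expr: α = {Atom, stmt stmt}, β = {stmt stmt, else Factor}. Rewrite as Expr → β Expr1 and Expr1 → α Expr1 | ε.

Expr -> stmt stmt Expr1 | else Factor Expr1; Factor -> else stmt | Term | stmt; Term -> stmt | Atom; Atom -> stmt stmt | Factor stmt Factor; Expr1 -> Atom Expr1 | stmt stmt Expr1 | ε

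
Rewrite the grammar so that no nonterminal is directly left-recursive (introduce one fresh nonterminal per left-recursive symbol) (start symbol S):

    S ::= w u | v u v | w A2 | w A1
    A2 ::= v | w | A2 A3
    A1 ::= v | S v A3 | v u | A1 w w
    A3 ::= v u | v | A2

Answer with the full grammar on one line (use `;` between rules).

Directly left-recursive nonterminals: A2, A1.
For A2: α = {A3}, β = {v, w}. Rewrite as A2 → β A2' and A2' → α A2' | ε.
For A1: α = {w w}, β = {v, S v A3, v u}. Rewrite as A1 → β A1' and A1' → α A1' | ε.

S ::= w u | v u v | w A2 | w A1; A2 ::= v A2' | w A2'; A1 ::= v A1' | S v A3 A1' | v u A1'; A3 ::= v u | v | A2; A2' ::= A3 A2' | ε; A1' ::= w w A1' | ε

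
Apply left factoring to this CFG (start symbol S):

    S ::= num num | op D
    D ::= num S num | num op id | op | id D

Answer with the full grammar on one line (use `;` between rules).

S ::= num num | op D; D ::= op | id D | num D'; D' ::= S num | op id

D has alternatives sharing prefix 'num': factor to D → num D' with D' → S num | op id.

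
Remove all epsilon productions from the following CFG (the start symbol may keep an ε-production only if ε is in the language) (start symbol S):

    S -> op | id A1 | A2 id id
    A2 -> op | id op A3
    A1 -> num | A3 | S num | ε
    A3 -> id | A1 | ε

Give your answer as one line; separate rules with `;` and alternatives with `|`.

The nullable symbols are {A1, A3}.
ε ∉ L(G), so no ε-production is kept.
For each production, add variants omitting each subset of nullable occurrences: S → id A1 gives id A1 | id. A2 → id op A3 gives id op A3 | id op.

S -> op | id A1 | id | A2 id id; A2 -> op | id op A3 | id op; A1 -> num | A3 | S num; A3 -> id | A1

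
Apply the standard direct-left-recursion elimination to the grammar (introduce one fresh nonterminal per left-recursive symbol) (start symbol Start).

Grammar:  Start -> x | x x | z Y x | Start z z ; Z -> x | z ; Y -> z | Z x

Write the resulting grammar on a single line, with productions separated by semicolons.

Start -> x Start1 | x x Start1 | z Y x Start1; Z -> x | z; Y -> z | Z x; Start1 -> z z Start1 | ε

Directly left-recursive nonterminal: Start.
For Start: α = {z z}, β = {x, x x, z Y x}. Rewrite as Start → β Start1 and Start1 → α Start1 | ε.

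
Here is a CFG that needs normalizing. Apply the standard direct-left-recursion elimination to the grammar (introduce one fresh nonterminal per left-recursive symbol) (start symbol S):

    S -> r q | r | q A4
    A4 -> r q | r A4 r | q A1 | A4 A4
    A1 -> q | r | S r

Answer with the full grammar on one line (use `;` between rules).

Directly left-recursive nonterminal: A4.
For A4: α = {A4}, β = {r q, r A4 r, q A1}. Rewrite as A4 → β A4' and A4' → α A4' | ε.

S -> r q | r | q A4; A4 -> r q A4' | r A4 r A4' | q A1 A4'; A1 -> q | r | S r; A4' -> A4 A4' | epsilon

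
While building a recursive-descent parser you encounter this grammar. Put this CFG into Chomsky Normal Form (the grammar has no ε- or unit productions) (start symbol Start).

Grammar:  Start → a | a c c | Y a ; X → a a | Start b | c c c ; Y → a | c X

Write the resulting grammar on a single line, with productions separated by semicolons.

Start → a | X1 Y1 | Y X1; X → X1 X1 | Start X3 | X2 Y2; Y → a | X2 X; X1 → a; X2 → c; X3 → b; Y1 → X2 X2; Y2 → X2 X2

Introduce a nonterminal for each terminal appearing in a rule of length ≥ 2: X1 → a, X2 → c, X3 → b.
Binarize each right-hand side of length ≥ 3 by chaining fresh nonterminals (Y1, Y2, …): affected rules were Start → X1 X2 X2; X → X2 X2 X2.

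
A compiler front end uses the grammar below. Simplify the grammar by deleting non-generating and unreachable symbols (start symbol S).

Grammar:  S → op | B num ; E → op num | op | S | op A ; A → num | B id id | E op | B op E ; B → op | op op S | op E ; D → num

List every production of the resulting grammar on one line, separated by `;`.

Generating nonterminals: {A, B, D, E, S}.
Reachable from S after that: {A, B, E, S}.
Removed useless symbols: {D} and every production mentioning them.

S → op | B num; E → op num | op | S | op A; A → num | B id id | E op | B op E; B → op | op op S | op E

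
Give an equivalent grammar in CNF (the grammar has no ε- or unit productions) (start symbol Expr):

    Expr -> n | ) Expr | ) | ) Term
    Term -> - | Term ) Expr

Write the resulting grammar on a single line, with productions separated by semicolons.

Introduce a nonterminal for each terminal appearing in a rule of length ≥ 2: X1 → ).
Binarize each right-hand side of length ≥ 3 by chaining fresh nonterminals (Y1, Y2, …): affected rules were Term → Term X1 Expr.

Expr -> n | X1 Expr | ) | X1 Term; Term -> - | Term Y1; X1 -> ); Y1 -> X1 Expr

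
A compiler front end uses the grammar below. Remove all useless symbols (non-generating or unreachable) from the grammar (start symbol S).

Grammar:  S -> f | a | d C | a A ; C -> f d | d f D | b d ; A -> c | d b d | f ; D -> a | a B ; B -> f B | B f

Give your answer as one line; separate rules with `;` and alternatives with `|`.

S -> f | a | d C | a A; C -> f d | d f D | b d; A -> c | d b d | f; D -> a

Generating nonterminals: {A, C, D, S}.
Reachable from S after that: {A, C, D, S}.
Removed useless symbols: {B} and every production mentioning them.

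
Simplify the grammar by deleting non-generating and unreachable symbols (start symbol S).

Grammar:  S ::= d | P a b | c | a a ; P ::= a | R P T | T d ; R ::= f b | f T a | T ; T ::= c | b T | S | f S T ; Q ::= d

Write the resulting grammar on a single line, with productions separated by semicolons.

Generating nonterminals: {P, Q, R, S, T}.
Reachable from S after that: {P, R, S, T}.
Removed useless symbols: {Q} and every production mentioning them.

S ::= d | P a b | c | a a; P ::= a | R P T | T d; R ::= f b | f T a | T; T ::= c | b T | S | f S T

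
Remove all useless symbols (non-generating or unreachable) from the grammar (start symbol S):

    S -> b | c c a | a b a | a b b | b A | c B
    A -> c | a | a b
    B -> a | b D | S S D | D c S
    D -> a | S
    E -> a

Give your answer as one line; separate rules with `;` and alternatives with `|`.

S -> b | c c a | a b a | a b b | b A | c B; A -> c | a | a b; B -> a | b D | S S D | D c S; D -> a | S

Generating nonterminals: {A, B, D, E, S}.
Reachable from S after that: {A, B, D, S}.
Removed useless symbols: {E} and every production mentioning them.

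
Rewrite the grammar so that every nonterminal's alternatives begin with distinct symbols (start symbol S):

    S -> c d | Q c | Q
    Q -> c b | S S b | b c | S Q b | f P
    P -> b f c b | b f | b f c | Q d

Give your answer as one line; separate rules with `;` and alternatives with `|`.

S has alternatives sharing prefix 'Q': factor to S → Q S' with S' → c | ε.
Q has alternatives sharing prefix 'S': factor to Q → S Q' with Q' → S b | Q b.
P has alternatives sharing prefix 'b f': factor to P → b f P' with P' → c b | ε | c.
P' has alternatives sharing prefix 'c': factor to P' → c P'' with P'' → b | ε.

S -> c d | Q S'; Q -> c b | b c | f P | S Q'; P -> Q d | b f P'; S' -> c | ε; Q' -> S b | Q b; P' -> ε | c P''; P'' -> b | ε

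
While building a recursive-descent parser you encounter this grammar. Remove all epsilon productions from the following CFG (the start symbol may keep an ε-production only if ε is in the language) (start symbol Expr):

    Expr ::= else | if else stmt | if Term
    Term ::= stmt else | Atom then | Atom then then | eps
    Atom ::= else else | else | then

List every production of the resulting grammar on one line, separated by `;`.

Expr ::= else | if else stmt | if Term | if; Term ::= stmt else | Atom then | Atom then then; Atom ::= else else | else | then

Nullable nonterminals: {Term}.
ε ∉ L(G), so no ε-production is kept.
For each production, add variants omitting each subset of nullable occurrences: Expr → if Term gives if Term | if.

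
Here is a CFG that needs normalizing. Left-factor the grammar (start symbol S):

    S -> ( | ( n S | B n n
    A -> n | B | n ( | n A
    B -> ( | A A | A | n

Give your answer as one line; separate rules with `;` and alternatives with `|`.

S -> B n n | ( S'; A -> B | n A'; B -> ( | n | A B'; S' -> ε | n S; A' -> ε | ( | A; B' -> A | ε

S has alternatives sharing prefix '(': factor to S → ( S' with S' → ε | n S.
A has alternatives sharing prefix 'n': factor to A → n A' with A' → ε | ( | A.
B has alternatives sharing prefix 'A': factor to B → A B' with B' → A | ε.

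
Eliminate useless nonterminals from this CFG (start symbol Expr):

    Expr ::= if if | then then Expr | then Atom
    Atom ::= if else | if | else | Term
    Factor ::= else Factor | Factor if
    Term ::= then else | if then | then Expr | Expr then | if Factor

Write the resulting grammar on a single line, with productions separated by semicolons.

Generating nonterminals: {Atom, Expr, Term}.
Reachable from Expr after that: {Atom, Expr, Term}.
Removed useless symbols: {Factor} and every production mentioning them.

Expr ::= if if | then then Expr | then Atom; Atom ::= if else | if | else | Term; Term ::= then else | if then | then Expr | Expr then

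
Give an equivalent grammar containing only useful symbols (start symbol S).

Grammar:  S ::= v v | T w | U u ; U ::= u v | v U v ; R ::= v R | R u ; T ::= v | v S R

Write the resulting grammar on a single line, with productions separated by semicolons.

S ::= v v | T w | U u; U ::= u v | v U v; T ::= v

Generating nonterminals: {S, T, U}.
Reachable from S after that: {S, T, U}.
Removed useless symbols: {R} and every production mentioning them.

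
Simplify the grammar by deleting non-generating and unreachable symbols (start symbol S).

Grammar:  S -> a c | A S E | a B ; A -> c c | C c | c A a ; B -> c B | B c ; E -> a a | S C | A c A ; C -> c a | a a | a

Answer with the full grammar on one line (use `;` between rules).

S -> a c | A S E; A -> c c | C c | c A a; E -> a a | S C | A c A; C -> c a | a a | a

Generating nonterminals: {A, C, E, S}.
Reachable from S after that: {A, C, E, S}.
Removed useless symbols: {B} and every production mentioning them.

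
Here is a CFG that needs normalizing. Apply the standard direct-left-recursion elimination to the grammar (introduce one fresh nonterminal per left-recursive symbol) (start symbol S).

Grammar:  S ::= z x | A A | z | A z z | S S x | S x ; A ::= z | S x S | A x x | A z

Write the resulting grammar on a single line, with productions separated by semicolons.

S ::= z x S' | A A S' | z S' | A z z S'; A ::= z A' | S x S A'; S' ::= S x S' | x S' | ε; A' ::= x x A' | z A' | ε

S, A are directly left-recursive.
For S: α = {S x, x}, β = {z x, A A, z, A z z}. Rewrite as S → β S' and S' → α S' | ε.
For A: α = {x x, z}, β = {z, S x S}. Rewrite as A → β A' and A' → α A' | ε.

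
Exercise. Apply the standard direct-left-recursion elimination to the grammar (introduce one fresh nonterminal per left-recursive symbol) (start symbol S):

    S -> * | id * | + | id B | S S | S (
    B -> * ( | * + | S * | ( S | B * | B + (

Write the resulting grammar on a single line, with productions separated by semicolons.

S -> * S' | id * S' | + S' | id B S'; B -> * ( B' | * + B' | S * B' | ( S B'; S' -> S S' | ( S' | ε; B' -> * B' | + ( B' | ε

S, B are directly left-recursive.
For S: α = {S, (}, β = {*, id *, +, id B}. Rewrite as S → β S' and S' → α S' | ε.
For B: α = {*, + (}, β = {* (, * +, S *, ( S}. Rewrite as B → β B' and B' → α B' | ε.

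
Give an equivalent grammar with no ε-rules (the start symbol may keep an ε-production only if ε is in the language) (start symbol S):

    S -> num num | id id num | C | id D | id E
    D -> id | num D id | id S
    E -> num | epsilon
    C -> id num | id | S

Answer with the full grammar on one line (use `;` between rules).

S -> num num | id id num | C | id D | id E | id; D -> id | num D id | id S; E -> num; C -> id num | id | S

The nullable symbols are {E}.
ε ∉ L(G), so no ε-production is kept.
Expand every rule over subsets of its nullable positions: S → id E gives id E | id.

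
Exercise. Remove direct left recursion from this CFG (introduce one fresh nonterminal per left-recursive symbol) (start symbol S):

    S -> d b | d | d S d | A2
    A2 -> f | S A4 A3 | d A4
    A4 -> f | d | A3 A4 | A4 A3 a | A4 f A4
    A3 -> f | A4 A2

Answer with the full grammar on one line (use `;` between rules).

S -> d b | d | d S d | A2; A2 -> f | S A4 A3 | d A4; A4 -> f A4' | d A4' | A3 A4 A4'; A3 -> f | A4 A2; A4' -> A3 a A4' | f A4 A4' | ε

Left recursion appears on A4.
For A4: α = {A3 a, f A4}, β = {f, d, A3 A4}. Rewrite as A4 → β A4' and A4' → α A4' | ε.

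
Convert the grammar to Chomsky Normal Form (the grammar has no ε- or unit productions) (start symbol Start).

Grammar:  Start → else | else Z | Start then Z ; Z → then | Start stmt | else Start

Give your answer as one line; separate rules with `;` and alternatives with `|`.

Start → else | X1 Z | Start Y1; Z → then | Start X3 | X1 Start; X1 → else; X2 → then; X3 → stmt; Y1 → X2 Z

Introduce a nonterminal for each terminal appearing in a rule of length ≥ 2: X1 → else, X2 → then, X3 → stmt.
Binarize each right-hand side of length ≥ 3 by chaining fresh nonterminals (Y1, Y2, …): affected rules were Start → Start X2 Z.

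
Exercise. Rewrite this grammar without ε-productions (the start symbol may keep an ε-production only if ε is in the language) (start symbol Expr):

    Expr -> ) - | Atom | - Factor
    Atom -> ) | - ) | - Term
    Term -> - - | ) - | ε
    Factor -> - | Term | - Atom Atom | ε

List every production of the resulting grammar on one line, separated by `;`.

Expr -> ) - | Atom | - Factor | -; Atom -> ) | - ) | - Term | -; Term -> - - | ) -; Factor -> - | Term | - Atom Atom

The nullable symbols are {Factor, Term}.
ε ∉ L(G), so no ε-production is kept.
For each production, add variants omitting each subset of nullable occurrences: Expr → - Factor gives - Factor | -. Atom → - Term gives - Term | -.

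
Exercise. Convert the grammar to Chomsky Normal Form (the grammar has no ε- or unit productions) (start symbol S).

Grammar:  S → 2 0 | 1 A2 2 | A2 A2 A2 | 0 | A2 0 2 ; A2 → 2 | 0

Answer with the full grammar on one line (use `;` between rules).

S → X1 X2 | X3 Y1 | A2 Y2 | 0 | A2 Y3; A2 → 2 | 0; X1 → 2; X2 → 0; X3 → 1; Y1 → A2 X1; Y2 → A2 A2; Y3 → X2 X1

Introduce a nonterminal for each terminal appearing in a rule of length ≥ 2: X1 → 2, X2 → 0, X3 → 1.
Binarize each right-hand side of length ≥ 3 by chaining fresh nonterminals (Y1, Y2, …): affected rules were S → X3 A2 X1; S → A2 A2 A2; S → A2 X2 X1.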